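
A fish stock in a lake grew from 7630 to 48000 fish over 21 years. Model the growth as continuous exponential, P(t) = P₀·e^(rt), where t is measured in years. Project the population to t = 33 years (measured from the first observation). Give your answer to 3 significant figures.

≈ 137,000 fish

r = ln(48000/7630) / 21 ≈ 0.087577 per year
P(33) = 7630 · e^(0.087577·33) = 7630 · 17.99394 ≈ 137293.75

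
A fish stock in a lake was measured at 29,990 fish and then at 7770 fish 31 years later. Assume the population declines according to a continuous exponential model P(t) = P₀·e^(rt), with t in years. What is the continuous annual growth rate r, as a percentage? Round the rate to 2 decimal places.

r ≈ -4.36% per year

7770 = 29990 · e^(r·31)
e^(31r) = 7770/29990 = 0.25909
r = ln(0.25909) / 31 = -1.35059 / 31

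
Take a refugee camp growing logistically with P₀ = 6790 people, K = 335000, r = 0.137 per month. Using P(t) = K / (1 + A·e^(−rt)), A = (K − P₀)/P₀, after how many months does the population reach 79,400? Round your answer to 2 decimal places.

t ≈ 19.77 months

A = (335000 − 6790)/6790 = 48.33726
79400 = 335000/(1 + 48.33726·e^(−0.137t)) → 1 + 48.33726·e^(−0.137t) = 4.21914
e^(−0.137t) = 0.066598 → t = ln(15.01557)/0.137 = 2.70909/0.137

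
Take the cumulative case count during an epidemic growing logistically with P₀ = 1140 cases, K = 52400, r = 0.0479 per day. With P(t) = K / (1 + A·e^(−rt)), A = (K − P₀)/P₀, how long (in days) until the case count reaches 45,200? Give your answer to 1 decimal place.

A = (52400 − 1140)/1140 = 44.96491
45200 = 52400/(1 + 44.96491·e^(−0.0479t)) → 1 + 44.96491·e^(−0.0479t) = 1.15929
e^(−0.0479t) = 0.003543 → t = ln(282.27973)/0.0479 = 5.6429/0.0479

t ≈ 117.8 days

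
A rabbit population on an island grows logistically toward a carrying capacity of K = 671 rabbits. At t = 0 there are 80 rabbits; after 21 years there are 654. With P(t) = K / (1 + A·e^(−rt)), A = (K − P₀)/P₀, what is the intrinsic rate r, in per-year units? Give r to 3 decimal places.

r ≈ 0.269 per year

A = (671 − 80)/80 = 7.3875
654 = 671/(1 + 7.3875·e^(−r·21)) → e^(−21r) = (1.02599 − 1)/7.3875 = 0.003519
r = −ln(0.003519)/21 = 5.64968/21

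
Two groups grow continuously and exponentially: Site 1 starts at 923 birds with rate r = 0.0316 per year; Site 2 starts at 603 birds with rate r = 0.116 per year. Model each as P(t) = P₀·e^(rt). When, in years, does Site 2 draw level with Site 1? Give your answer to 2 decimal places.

923·e^(0.0316t) = 603·e^(0.116t)
923/603 = e^((0.116 − 0.0316)t) → ln(1.53068) = 0.0844·t
t = 0.42571 / 0.0844

t ≈ 5.04 years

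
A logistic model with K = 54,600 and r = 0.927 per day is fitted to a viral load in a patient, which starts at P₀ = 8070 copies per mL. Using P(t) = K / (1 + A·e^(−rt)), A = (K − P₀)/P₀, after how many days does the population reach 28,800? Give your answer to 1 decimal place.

A = (54600 − 8070)/8070 = 5.7658
28800 = 54600/(1 + 5.7658·e^(−0.927t)) → 1 + 5.7658·e^(−0.927t) = 1.89583
e^(−0.927t) = 0.15537 → t = ln(6.43624)/0.927 = 1.86194/0.927

t ≈ 2.0 days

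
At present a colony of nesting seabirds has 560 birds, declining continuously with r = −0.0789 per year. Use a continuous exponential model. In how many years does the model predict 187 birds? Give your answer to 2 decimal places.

t ≈ 13.90 years

187 = 560 · e^(-0.0789·t)
t = ln(187/560) / -0.0789 = ln(0.33393) / -0.0789 = -1.09683 / -0.0789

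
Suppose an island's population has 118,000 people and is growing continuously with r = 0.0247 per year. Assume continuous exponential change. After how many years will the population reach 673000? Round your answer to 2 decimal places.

t ≈ 70.49 years

673000 = 118000 · e^(0.0247·t)
t = ln(673000/118000) / 0.0247 = ln(5.70339) / 0.0247 = 1.74106 / 0.0247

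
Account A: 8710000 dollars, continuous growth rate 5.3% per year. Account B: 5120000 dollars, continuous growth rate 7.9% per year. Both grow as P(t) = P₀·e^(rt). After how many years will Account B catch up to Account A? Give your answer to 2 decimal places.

t ≈ 20.44 years

8710000·e^(0.053t) = 5120000·e^(0.079t)
8710000/5120000 = e^((0.079 − 0.053)t) → ln(1.70117) = 0.026·t
t = 0.53132 / 0.026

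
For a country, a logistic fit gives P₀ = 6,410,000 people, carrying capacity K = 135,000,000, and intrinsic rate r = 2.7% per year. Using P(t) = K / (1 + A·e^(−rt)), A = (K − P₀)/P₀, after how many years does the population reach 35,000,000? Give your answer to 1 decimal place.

A = (135000000 − 6410000)/6410000 = 20.06084
35000000 = 135000000/(1 + 20.06084·e^(−0.027t)) → 1 + 20.06084·e^(−0.027t) = 3.85714
e^(−0.027t) = 0.142424 → t = ln(7.02129)/0.027 = 1.94895/0.027

t ≈ 72.2 years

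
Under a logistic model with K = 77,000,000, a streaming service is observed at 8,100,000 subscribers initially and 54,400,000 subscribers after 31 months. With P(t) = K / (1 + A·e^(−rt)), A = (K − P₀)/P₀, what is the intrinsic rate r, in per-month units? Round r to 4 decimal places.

A = (77000000 − 8100000)/8100000 = 8.50617
54400000 = 77000000/(1 + 8.50617·e^(−r·31)) → e^(−31r) = (1.41544 − 1)/8.50617 = 0.04884
r = −ln(0.04884)/31 = 3.01921/31

r ≈ 0.0974 per month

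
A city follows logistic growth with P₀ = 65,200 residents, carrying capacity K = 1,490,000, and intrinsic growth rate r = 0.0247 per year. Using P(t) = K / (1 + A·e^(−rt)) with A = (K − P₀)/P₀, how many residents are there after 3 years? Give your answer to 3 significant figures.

≈ 70,000 residents

A = (1490000 − 65200)/65200 = 21.85276
P(3) = 1490000 / (1 + 21.85276·e^(−0.0247·3)) = 1490000 / (1 + 21.85276·0.928579)
= 1490000 / 21.29201 ≈ 69979.3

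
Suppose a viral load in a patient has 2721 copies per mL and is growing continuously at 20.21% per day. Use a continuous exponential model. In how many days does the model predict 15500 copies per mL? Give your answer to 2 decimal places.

t ≈ 8.61 days

15500 = 2721 · e^(0.2021·t)
t = ln(15500/2721) / 0.2021 = ln(5.69644) / 0.2021 = 1.73984 / 0.2021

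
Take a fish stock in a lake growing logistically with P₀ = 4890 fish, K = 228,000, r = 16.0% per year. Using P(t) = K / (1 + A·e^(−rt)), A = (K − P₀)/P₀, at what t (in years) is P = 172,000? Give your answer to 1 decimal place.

A = (228000 − 4890)/4890 = 45.62577
172000 = 228000/(1 + 45.62577·e^(−0.16t)) → 1 + 45.62577·e^(−0.16t) = 1.32558
e^(−0.16t) = 0.007136 → t = ln(140.13628)/0.16 = 4.94262/0.16

t ≈ 30.9 years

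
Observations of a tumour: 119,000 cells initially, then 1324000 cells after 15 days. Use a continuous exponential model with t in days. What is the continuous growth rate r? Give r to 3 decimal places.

1324000 = 119000 · e^(r·15)
e^(15r) = 1324000/119000 = 11.12605
r = ln(11.12605) / 15 = 2.40929 / 15

r ≈ 0.161 per day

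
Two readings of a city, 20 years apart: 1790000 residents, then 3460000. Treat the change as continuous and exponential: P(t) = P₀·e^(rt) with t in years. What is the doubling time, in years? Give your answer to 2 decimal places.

r = ln(3460000/1790000) / 20 = ln(1.93296) / 20 ≈ 0.032953 per year
doubling time = ln 2 / |r| = 0.69315 / 0.032953

doubling time ≈ 21.03 years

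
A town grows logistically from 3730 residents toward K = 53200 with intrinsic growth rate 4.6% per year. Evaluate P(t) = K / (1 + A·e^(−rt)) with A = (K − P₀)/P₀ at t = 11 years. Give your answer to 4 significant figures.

≈ 5,914 residents

A = (53200 − 3730)/3730 = 13.26273
P(11) = 53200 / (1 + 13.26273·e^(−0.046·11)) = 53200 / (1 + 13.26273·0.602902)
= 53200 / 8.99613 ≈ 5913.65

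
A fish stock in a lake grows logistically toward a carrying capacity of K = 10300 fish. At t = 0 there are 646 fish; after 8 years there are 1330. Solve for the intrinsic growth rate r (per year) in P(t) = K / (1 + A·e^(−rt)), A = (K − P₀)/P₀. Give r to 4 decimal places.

A = (10300 − 646)/646 = 14.94427
1330 = 10300/(1 + 14.94427·e^(−r·8)) → e^(−8r) = (7.74436 − 1)/14.94427 = 0.451301
r = −ln(0.451301)/8 = 0.79562/8

r ≈ 0.0995 per year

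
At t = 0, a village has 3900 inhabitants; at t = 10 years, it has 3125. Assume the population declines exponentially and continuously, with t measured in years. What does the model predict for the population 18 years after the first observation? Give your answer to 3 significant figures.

≈ 2,620 inhabitants

r = ln(3125/3900) / 10 ≈ -0.022154 per year
P(18) = 3900 · e^(-0.022154·18) = 3900 · 0.67114 ≈ 2617.45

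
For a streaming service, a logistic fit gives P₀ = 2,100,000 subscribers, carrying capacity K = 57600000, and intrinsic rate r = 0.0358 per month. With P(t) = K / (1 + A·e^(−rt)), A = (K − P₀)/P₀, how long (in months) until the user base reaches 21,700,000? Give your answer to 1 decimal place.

t ≈ 77.4 months

A = (57600000 − 2100000)/2100000 = 26.42857
21700000 = 57600000/(1 + 26.42857·e^(−0.0358t)) → 1 + 26.42857·e^(−0.0358t) = 2.65438
e^(−0.0358t) = 0.062598 → t = ln(15.97493)/0.0358 = 2.77102/0.0358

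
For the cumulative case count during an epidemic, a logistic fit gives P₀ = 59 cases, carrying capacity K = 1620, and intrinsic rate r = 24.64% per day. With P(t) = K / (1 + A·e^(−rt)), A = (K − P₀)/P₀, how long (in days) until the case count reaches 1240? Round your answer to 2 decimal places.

A = (1620 − 59)/59 = 26.45763
1240 = 1620/(1 + 26.45763·e^(−0.2464t)) → 1 + 26.45763·e^(−0.2464t) = 1.30645
e^(−0.2464t) = 0.011583 → t = ln(86.33541)/0.2464 = 4.45824/0.2464

t ≈ 18.09 days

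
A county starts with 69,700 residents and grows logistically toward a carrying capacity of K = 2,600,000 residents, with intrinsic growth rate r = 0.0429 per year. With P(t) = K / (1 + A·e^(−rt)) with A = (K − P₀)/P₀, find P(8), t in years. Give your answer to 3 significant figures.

≈ 97,200 residents

A = (2600000 − 69700)/69700 = 36.30273
P(8) = 2600000 / (1 + 36.30273·e^(−0.0429·8)) = 2600000 / (1 + 36.30273·0.709496)
= 2600000 / 26.75665 ≈ 97172.11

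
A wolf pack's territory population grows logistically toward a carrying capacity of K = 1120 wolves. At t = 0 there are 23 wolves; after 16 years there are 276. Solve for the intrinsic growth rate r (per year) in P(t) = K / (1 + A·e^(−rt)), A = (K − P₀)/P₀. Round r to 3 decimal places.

r ≈ 0.172 per year

A = (1120 − 23)/23 = 47.69565
276 = 1120/(1 + 47.69565·e^(−r·16)) → e^(−16r) = (4.05797 − 1)/47.69565 = 0.064114
r = −ln(0.064114)/16 = 2.74709/16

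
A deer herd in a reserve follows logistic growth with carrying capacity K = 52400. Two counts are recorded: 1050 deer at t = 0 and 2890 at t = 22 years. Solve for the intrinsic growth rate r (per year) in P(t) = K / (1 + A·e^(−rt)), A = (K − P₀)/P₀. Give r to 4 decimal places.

r ≈ 0.0477 per year

A = (52400 − 1050)/1050 = 48.90476
2890 = 52400/(1 + 48.90476·e^(−r·22)) → e^(−22r) = (18.13149 − 1)/48.90476 = 0.350303
r = −ln(0.350303)/22 = 1.04896/22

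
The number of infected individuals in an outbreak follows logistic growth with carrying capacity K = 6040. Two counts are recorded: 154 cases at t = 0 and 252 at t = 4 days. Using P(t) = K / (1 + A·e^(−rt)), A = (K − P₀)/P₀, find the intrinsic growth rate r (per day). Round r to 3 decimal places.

r ≈ 0.127 per day

A = (6040 − 154)/154 = 38.22078
252 = 6040/(1 + 38.22078·e^(−r·4)) → e^(−4r) = (23.96825 − 1)/38.22078 = 0.600936
r = −ln(0.600936)/4 = 0.50927/4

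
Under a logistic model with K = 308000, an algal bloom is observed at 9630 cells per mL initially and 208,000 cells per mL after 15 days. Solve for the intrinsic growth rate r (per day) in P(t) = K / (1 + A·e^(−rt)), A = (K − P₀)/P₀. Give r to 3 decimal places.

r ≈ 0.278 per day

A = (308000 − 9630)/9630 = 30.98339
208000 = 308000/(1 + 30.98339·e^(−r·15)) → e^(−15r) = (1.48077 − 1)/30.98339 = 0.015517
r = −ln(0.015517)/15 = 4.16582/15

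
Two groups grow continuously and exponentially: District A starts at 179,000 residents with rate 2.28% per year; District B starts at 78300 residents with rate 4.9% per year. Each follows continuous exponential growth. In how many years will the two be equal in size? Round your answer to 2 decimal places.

179000·e^(0.0228t) = 78300·e^(0.049t)
179000/78300 = e^((0.049 − 0.0228)t) → ln(2.28608) = 0.0262·t
t = 0.82684 / 0.0262

t ≈ 31.56 years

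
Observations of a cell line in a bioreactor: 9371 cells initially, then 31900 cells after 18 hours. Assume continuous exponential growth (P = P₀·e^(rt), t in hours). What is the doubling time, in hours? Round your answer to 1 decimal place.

doubling time ≈ 10.2 hours

r = ln(31900/9371) / 18 = ln(3.40412) / 18 ≈ 0.068055 per hour
doubling time = ln 2 / |r| = 0.69315 / 0.068055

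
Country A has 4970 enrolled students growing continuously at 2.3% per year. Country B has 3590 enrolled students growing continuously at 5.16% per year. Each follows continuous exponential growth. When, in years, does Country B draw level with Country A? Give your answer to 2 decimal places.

t ≈ 11.37 years

4970·e^(0.023t) = 3590·e^(0.0516t)
4970/3590 = e^((0.0516 − 0.023)t) → ln(1.3844) = 0.0286·t
t = 0.32527 / 0.0286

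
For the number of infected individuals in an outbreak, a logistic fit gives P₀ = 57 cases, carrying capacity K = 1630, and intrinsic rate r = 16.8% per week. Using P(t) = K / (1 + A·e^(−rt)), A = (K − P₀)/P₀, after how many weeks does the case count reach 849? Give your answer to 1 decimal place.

t ≈ 20.2 weeks

A = (1630 − 57)/57 = 27.59649
849 = 1630/(1 + 27.59649·e^(−0.168t)) → 1 + 27.59649·e^(−0.168t) = 1.91991
e^(−0.168t) = 0.033334 → t = ln(29.99926)/0.168 = 3.40117/0.168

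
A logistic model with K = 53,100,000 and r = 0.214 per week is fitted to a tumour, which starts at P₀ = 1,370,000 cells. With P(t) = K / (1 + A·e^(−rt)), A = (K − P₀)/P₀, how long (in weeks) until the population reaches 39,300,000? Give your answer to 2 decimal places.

t ≈ 21.86 weeks

A = (53100000 − 1370000)/1370000 = 37.75912
39300000 = 53100000/(1 + 37.75912·e^(−0.214t)) → 1 + 37.75912·e^(−0.214t) = 1.35115
e^(−0.214t) = 0.0093 → t = ln(107.53142)/0.214 = 4.67778/0.214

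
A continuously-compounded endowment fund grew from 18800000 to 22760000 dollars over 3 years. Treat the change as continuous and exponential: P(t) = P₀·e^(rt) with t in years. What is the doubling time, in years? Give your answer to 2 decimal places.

r = ln(22760000/18800000) / 3 = ln(1.21064) / 3 ≈ 0.063716 per year
doubling time = ln 2 / |r| = 0.69315 / 0.063716

doubling time ≈ 10.88 years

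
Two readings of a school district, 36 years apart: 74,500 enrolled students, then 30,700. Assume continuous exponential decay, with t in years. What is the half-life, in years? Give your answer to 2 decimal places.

half-life ≈ 28.15 years

r = ln(30700/74500) / 36 = ln(0.41208) / 36 ≈ -0.024626 per year
half-life = ln 2 / |r| = 0.69315 / 0.024626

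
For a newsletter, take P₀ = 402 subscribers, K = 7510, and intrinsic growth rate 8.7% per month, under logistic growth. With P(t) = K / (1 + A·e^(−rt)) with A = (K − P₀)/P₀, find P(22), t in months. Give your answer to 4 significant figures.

≈ 2,082 subscribers

A = (7510 − 402)/402 = 17.68159
P(22) = 7510 / (1 + 17.68159·e^(−0.087·22)) = 7510 / (1 + 17.68159·0.147489)
= 7510 / 3.60784 ≈ 2081.58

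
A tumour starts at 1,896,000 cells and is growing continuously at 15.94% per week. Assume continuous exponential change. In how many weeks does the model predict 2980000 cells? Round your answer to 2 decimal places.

t ≈ 2.84 weeks

2980000 = 1896000 · e^(0.1594·t)
t = ln(2980000/1896000) / 0.1594 = ln(1.57173) / 0.1594 = 0.45218 / 0.1594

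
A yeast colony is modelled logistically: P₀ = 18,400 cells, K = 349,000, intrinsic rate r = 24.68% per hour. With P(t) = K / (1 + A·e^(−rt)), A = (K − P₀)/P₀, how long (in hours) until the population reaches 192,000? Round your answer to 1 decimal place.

t ≈ 12.5 hours

A = (349000 − 18400)/18400 = 17.96739
192000 = 349000/(1 + 17.96739·e^(−0.2468t)) → 1 + 17.96739·e^(−0.2468t) = 1.81771
e^(−0.2468t) = 0.045511 → t = ln(21.97286)/0.2468 = 3.08981/0.2468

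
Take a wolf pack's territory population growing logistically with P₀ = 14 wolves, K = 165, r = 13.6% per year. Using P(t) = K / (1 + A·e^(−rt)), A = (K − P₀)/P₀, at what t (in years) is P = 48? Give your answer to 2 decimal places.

A = (165 − 14)/14 = 10.78571
48 = 165/(1 + 10.78571·e^(−0.136t)) → 1 + 10.78571·e^(−0.136t) = 3.4375
e^(−0.136t) = 0.225993 → t = ln(4.42491)/0.136 = 1.48725/0.136

t ≈ 10.94 years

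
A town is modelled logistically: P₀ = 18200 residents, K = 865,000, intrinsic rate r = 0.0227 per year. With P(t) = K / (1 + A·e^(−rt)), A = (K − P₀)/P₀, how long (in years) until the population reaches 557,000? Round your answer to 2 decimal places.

t ≈ 195.26 years

A = (865000 − 18200)/18200 = 46.52747
557000 = 865000/(1 + 46.52747·e^(−0.0227t)) → 1 + 46.52747·e^(−0.0227t) = 1.55296
e^(−0.0227t) = 0.011885 → t = ln(84.14221)/0.0227 = 4.43251/0.0227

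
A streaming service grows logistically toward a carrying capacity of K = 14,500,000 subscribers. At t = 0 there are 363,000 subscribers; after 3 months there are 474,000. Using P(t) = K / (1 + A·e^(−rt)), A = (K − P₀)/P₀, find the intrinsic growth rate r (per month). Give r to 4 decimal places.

A = (14500000 − 363000)/363000 = 38.9449
474000 = 14500000/(1 + 38.9449·e^(−r·3)) → e^(−3r) = (30.59072 − 1)/38.9449 = 0.75981
r = −ln(0.75981)/3 = 0.27469/3

r ≈ 0.0916 per month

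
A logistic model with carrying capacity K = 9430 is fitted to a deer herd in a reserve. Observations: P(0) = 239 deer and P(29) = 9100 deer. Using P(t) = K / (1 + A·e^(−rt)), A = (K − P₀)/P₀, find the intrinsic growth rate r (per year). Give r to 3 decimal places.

A = (9430 − 239)/239 = 38.45607
9100 = 9430/(1 + 38.45607·e^(−r·29)) → e^(−29r) = (1.03626 − 1)/38.45607 = 0.000943
r = −ln(0.000943)/29 = 6.96645/29

r ≈ 0.240 per year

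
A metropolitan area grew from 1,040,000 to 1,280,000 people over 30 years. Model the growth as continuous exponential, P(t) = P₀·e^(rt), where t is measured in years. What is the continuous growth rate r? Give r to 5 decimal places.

r ≈ 0.00692 per year

1280000 = 1040000 · e^(r·30)
e^(30r) = 1280000/1040000 = 1.23077
r = ln(1.23077) / 30 = 0.20764 / 30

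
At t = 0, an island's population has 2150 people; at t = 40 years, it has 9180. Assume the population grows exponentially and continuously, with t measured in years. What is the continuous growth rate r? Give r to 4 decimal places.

9180 = 2150 · e^(r·40)
e^(40r) = 9180/2150 = 4.26977
r = ln(4.26977) / 40 = 1.45156 / 40

r ≈ 0.0363 per year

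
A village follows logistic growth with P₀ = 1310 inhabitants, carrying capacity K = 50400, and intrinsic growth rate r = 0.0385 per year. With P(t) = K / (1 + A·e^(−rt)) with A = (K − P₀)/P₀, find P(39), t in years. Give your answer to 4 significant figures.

≈ 5,391 inhabitants

A = (50400 − 1310)/1310 = 37.47328
P(39) = 50400 / (1 + 37.47328·e^(−0.0385·39)) = 50400 / (1 + 37.47328·0.222796)
= 50400 / 9.34889 ≈ 5391.02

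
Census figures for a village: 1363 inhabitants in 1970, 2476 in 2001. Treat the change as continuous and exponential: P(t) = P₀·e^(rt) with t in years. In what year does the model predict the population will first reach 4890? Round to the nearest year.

year 2036

r = ln(2476/1363) / 31 = 0.59696/31 ≈ 0.019257 per year
t = ln(4890/1363) / r = 1.2775/0.019257 ≈ 66.34 years after 1970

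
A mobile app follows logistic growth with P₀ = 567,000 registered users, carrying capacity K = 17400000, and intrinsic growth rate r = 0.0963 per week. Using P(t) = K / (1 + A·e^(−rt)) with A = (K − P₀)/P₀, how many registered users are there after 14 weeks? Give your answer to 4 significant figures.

≈ 1,998,000 registered users

A = (17400000 − 567000)/567000 = 29.68783
P(14) = 17400000 / (1 + 29.68783·e^(−0.0963·14)) = 17400000 / (1 + 29.68783·0.259707)
= 17400000 / 8.71015 ≈ 1997670.13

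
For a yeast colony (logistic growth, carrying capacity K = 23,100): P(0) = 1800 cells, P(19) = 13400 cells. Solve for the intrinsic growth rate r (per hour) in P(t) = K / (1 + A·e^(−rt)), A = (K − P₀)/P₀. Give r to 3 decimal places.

A = (23100 − 1800)/1800 = 11.83333
13400 = 23100/(1 + 11.83333·e^(−r·19)) → e^(−19r) = (1.72388 − 1)/11.83333 = 0.061173
r = −ln(0.061173)/19 = 2.79405/19

r ≈ 0.147 per hour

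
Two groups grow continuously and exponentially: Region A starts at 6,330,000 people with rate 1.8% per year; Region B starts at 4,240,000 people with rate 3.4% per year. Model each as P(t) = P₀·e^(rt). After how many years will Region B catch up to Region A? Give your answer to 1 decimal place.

t ≈ 25.0 years

6330000·e^(0.018t) = 4240000·e^(0.034t)
6330000/4240000 = e^((0.034 − 0.018)t) → ln(1.49292) = 0.016·t
t = 0.40074 / 0.016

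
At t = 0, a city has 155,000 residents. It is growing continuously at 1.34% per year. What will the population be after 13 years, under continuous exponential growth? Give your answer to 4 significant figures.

≈ 184,500 residents

P(13) = 155000 · e^(0.0134·13) = 155000 · e^(0.1742)
= 155000 · 1.19029 ≈ 184495.51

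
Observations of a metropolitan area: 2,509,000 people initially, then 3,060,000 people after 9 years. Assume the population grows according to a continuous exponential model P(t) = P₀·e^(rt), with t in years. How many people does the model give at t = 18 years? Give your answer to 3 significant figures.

≈ 3,730,000 people

r = ln(3060000/2509000) / 9 ≈ 0.022059 per year
P(18) = 2509000 · e^(0.022059·18) = 2509000 · 1.48745 ≈ 3732004.78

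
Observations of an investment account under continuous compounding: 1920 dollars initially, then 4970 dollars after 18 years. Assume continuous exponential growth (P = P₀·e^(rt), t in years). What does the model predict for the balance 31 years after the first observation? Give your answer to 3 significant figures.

≈ 9,880 dollars

r = ln(4970/1920) / 18 ≈ 0.052839 per year
P(31) = 1920 · e^(0.052839·31) = 1920 · 5.14485 ≈ 9878.11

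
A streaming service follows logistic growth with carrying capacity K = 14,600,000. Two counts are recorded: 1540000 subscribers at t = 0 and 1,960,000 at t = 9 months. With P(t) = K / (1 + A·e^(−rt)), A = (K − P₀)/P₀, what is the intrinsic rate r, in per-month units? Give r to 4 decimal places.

A = (14600000 − 1540000)/1540000 = 8.48052
1960000 = 14600000/(1 + 8.48052·e^(−r·9)) → e^(−9r) = (7.44898 − 1)/8.48052 = 0.760446
r = −ln(0.760446)/9 = 0.27385/9

r ≈ 0.0304 per month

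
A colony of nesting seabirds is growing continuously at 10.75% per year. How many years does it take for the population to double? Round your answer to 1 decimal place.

doubling time ≈ 6.4 years

doubling time = ln(2) / |r| = 0.69315 / 0.1075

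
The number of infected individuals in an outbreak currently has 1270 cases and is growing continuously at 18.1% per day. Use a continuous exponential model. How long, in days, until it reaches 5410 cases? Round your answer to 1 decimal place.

t ≈ 8.0 days

5410 = 1270 · e^(0.181·t)
t = ln(5410/1270) / 0.181 = ln(4.25984) / 0.181 = 1.44923 / 0.181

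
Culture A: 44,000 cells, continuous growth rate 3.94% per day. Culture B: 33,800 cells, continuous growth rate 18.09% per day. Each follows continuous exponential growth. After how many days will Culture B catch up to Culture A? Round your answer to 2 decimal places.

44000·e^(0.0394t) = 33800·e^(0.1809t)
44000/33800 = e^((0.1809 − 0.0394)t) → ln(1.30178) = 0.1415·t
t = 0.26373 / 0.1415

t ≈ 1.86 days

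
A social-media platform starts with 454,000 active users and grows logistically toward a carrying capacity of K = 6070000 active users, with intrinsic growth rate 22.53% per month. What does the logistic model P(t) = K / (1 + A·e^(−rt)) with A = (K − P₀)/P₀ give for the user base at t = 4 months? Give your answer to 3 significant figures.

A = (6070000 − 454000)/454000 = 12.37004
P(4) = 6070000 / (1 + 12.37004·e^(−0.2253·4)) = 6070000 / (1 + 12.37004·0.406082)
= 6070000 / 6.02325 ≈ 1007761.08

≈ 1,010,000 active users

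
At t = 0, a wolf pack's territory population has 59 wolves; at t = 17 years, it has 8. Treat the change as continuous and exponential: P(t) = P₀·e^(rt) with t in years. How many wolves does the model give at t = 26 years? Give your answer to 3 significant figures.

r = ln(8/59) / 17 ≈ -0.117535 per year
P(26) = 59 · e^(-0.117535·26) = 59 · 0.04708 ≈ 2.78

≈ 2.78 wolves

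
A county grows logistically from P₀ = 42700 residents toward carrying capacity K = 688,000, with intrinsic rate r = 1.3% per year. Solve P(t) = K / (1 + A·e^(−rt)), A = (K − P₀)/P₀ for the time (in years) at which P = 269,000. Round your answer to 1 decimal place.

A = (688000 − 42700)/42700 = 15.11241
269000 = 688000/(1 + 15.11241·e^(−0.013t)) → 1 + 15.11241·e^(−0.013t) = 2.55762
e^(−0.013t) = 0.103069 → t = ln(9.70224)/0.013 = 2.27236/0.013

t ≈ 174.8 years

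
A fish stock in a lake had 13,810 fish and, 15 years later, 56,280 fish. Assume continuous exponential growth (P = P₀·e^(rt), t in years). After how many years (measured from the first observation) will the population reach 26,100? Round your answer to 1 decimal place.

t ≈ 6.8 years

r = ln(56280/13810) / 15 ≈ 0.093663 per year
t = ln(26100/13810) / r = 0.63654 / 0.093663 ≈ 6.796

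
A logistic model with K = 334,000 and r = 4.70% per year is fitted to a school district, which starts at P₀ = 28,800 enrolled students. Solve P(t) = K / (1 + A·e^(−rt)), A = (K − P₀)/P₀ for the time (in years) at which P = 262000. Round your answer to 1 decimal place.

t ≈ 77.7 years

A = (334000 − 28800)/28800 = 10.59722
262000 = 334000/(1 + 10.59722·e^(−0.047t)) → 1 + 10.59722·e^(−0.047t) = 1.27481
e^(−0.047t) = 0.025932 → t = ln(38.56211)/0.047 = 3.65227/0.047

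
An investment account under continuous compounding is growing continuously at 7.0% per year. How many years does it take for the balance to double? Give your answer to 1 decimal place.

doubling time = ln(2) / |r| = 0.69315 / 0.07

doubling time ≈ 9.9 years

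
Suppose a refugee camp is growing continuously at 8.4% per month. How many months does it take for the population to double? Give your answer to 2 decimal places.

doubling time = ln(2) / |r| = 0.69315 / 0.084

doubling time ≈ 8.25 months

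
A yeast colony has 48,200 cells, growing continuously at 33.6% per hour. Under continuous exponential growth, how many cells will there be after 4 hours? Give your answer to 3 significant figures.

≈ 185,000 cells

P(4) = 48200 · e^(0.336·4) = 48200 · e^(1.344)
= 48200 · 3.83435 ≈ 184815.68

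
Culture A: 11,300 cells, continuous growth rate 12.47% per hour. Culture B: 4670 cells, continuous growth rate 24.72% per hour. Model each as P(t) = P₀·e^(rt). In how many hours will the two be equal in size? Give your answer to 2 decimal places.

t ≈ 7.21 hours

11300·e^(0.1247t) = 4670·e^(0.2472t)
11300/4670 = e^((0.2472 − 0.1247)t) → ln(2.4197) = 0.1225·t
t = 0.88364 / 0.1225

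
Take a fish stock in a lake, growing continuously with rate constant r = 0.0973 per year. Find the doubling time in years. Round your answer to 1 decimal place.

doubling time = ln(2) / |r| = 0.69315 / 0.0973

doubling time ≈ 7.1 years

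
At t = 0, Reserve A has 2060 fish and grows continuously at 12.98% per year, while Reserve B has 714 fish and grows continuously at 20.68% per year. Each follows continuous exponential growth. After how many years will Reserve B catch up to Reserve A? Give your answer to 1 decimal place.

t ≈ 13.8 years

2060·e^(0.1298t) = 714·e^(0.2068t)
2060/714 = e^((0.2068 − 0.1298)t) → ln(2.88515) = 0.077·t
t = 1.05958 / 0.077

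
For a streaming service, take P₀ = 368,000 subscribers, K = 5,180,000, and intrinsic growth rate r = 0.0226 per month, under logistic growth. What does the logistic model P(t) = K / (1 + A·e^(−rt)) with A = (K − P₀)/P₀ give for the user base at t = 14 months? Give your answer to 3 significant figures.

≈ 492,000 subscribers

A = (5180000 − 368000)/368000 = 13.07609
P(14) = 5180000 / (1 + 13.07609·e^(−0.0226·14)) = 5180000 / (1 + 13.07609·0.728768)
= 5180000 / 10.52943 ≈ 491954.35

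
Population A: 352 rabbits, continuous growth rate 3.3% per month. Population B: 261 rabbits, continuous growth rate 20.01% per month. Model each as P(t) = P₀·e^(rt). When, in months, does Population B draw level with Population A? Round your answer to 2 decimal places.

352·e^(0.033t) = 261·e^(0.2001t)
352/261 = e^((0.2001 − 0.033)t) → ln(1.34866) = 0.1671·t
t = 0.29911 / 0.1671

t ≈ 1.79 months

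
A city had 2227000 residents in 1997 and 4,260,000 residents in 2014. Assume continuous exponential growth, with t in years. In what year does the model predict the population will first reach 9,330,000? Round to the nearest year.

r = ln(4260000/2227000) / 17 = 0.64861/17 ≈ 0.038154 per year
t = ln(9330000/2227000) / r = 1.43258/0.038154 ≈ 37.55 years after 1997

year 2035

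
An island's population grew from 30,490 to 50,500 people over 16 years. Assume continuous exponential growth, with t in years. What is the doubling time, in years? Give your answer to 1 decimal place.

doubling time ≈ 22.0 years

r = ln(50500/30490) / 16 = ln(1.65628) / 16 ≈ 0.031536 per year
doubling time = ln 2 / |r| = 0.69315 / 0.031536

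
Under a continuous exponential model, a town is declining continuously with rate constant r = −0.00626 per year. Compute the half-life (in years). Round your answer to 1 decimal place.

half-life ≈ 110.7 years

half-life = ln(2) / |r| = 0.69315 / 0.00626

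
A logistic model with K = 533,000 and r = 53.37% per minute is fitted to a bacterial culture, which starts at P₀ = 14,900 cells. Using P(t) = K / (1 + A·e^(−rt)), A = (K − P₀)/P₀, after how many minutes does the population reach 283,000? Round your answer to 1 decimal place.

t ≈ 6.9 minutes

A = (533000 − 14900)/14900 = 34.77181
283000 = 533000/(1 + 34.77181·e^(−0.5337t)) → 1 + 34.77181·e^(−0.5337t) = 1.88339
e^(−0.5337t) = 0.025405 → t = ln(39.36169)/0.5337 = 3.67279/0.5337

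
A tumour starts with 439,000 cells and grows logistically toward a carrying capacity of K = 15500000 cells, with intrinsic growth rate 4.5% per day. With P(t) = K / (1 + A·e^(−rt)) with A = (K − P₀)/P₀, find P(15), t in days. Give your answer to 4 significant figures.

A = (15500000 − 439000)/439000 = 34.30752
P(15) = 15500000 / (1 + 34.30752·e^(−0.045·15)) = 15500000 / (1 + 34.30752·0.509156)
= 15500000 / 18.46789 ≈ 839294.46

≈ 839,300 cells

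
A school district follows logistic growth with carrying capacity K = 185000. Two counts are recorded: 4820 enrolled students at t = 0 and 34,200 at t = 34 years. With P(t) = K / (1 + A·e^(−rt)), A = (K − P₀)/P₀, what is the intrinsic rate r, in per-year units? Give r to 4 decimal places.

A = (185000 − 4820)/4820 = 37.38174
34200 = 185000/(1 + 37.38174·e^(−r·34)) → e^(−34r) = (5.40936 − 1)/37.38174 = 0.117955
r = −ln(0.117955)/34 = 2.13745/34

r ≈ 0.0629 per year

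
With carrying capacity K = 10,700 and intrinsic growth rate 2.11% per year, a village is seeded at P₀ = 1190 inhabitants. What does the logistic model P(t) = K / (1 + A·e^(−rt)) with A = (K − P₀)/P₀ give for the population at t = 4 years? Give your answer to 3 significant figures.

A = (10700 − 1190)/1190 = 7.9916
P(4) = 10700 / (1 + 7.9916·e^(−0.0211·4)) = 10700 / (1 + 7.9916·0.919064)
= 10700 / 8.34479 ≈ 1282.24

≈ 1,280 inhabitants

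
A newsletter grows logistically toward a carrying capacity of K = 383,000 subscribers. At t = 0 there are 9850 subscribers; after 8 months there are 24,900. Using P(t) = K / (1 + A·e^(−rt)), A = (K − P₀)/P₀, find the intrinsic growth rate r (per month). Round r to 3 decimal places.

r ≈ 0.121 per month

A = (383000 − 9850)/9850 = 37.88325
24900 = 383000/(1 + 37.88325·e^(−r·8)) → e^(−8r) = (15.38153 − 1)/37.88325 = 0.379628
r = −ln(0.379628)/8 = 0.96856/8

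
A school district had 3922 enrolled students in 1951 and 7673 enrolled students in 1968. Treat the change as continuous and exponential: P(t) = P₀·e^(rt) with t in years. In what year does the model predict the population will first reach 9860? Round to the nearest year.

r = ln(7673/3922) / 17 = 0.67111/17 ≈ 0.039477 per year
t = ln(9860/3922) / r = 0.92188/0.039477 ≈ 23.35 years after 1951

year 1974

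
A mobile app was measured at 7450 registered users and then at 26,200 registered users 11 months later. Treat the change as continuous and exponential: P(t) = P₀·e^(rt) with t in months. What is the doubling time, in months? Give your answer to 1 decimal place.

doubling time ≈ 6.1 months

r = ln(26200/7450) / 11 = ln(3.51678) / 11 ≈ 0.114322 per month
doubling time = ln 2 / |r| = 0.69315 / 0.114322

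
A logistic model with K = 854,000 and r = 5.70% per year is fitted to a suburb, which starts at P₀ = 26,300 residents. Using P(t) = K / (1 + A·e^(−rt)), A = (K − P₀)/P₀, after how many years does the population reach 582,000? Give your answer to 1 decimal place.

t ≈ 73.9 years

A = (854000 − 26300)/26300 = 31.47148
582000 = 854000/(1 + 31.47148·e^(−0.057t)) → 1 + 31.47148·e^(−0.057t) = 1.46735
e^(−0.057t) = 0.01485 → t = ln(67.33972)/0.057 = 4.20975/0.057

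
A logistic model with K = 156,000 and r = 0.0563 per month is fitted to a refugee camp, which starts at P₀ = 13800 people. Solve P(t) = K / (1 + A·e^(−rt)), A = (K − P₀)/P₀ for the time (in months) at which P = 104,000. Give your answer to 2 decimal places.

A = (156000 − 13800)/13800 = 10.30435
104000 = 156000/(1 + 10.30435·e^(−0.0563t)) → 1 + 10.30435·e^(−0.0563t) = 1.5
e^(−0.0563t) = 0.048523 → t = ln(20.6087)/0.0563 = 3.02571/0.0563

t ≈ 53.74 months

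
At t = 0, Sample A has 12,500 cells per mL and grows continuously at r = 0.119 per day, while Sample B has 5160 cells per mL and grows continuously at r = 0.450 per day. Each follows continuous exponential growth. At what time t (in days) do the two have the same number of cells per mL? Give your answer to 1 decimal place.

12500·e^(0.119t) = 5160·e^(0.45t)
12500/5160 = e^((0.45 − 0.119)t) → ln(2.42248) = 0.331·t
t = 0.88479 / 0.331

t ≈ 2.7 days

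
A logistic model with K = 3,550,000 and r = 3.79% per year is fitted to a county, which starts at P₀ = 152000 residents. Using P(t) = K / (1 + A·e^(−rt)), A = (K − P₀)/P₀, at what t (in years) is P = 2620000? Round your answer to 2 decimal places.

t ≈ 109.31 years

A = (3550000 − 152000)/152000 = 22.35526
2620000 = 3550000/(1 + 22.35526·e^(−0.0379t)) → 1 + 22.35526·e^(−0.0379t) = 1.35496
e^(−0.0379t) = 0.015878 → t = ln(62.97934)/0.0379 = 4.14281/0.0379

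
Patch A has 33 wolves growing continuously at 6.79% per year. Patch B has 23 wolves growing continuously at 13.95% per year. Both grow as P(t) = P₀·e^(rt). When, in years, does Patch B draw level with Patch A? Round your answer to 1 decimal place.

t ≈ 5.0 years

33·e^(0.0679t) = 23·e^(0.1395t)
33/23 = e^((0.1395 − 0.0679)t) → ln(1.43478) = 0.0716·t
t = 0.36101 / 0.0716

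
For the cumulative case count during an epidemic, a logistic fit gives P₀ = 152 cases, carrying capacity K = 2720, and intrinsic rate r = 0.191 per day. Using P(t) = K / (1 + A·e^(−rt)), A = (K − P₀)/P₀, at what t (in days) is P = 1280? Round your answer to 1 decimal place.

t ≈ 14.2 days

A = (2720 − 152)/152 = 16.89474
1280 = 2720/(1 + 16.89474·e^(−0.191t)) → 1 + 16.89474·e^(−0.191t) = 2.125
e^(−0.191t) = 0.066589 → t = ln(15.01754)/0.191 = 2.70922/0.191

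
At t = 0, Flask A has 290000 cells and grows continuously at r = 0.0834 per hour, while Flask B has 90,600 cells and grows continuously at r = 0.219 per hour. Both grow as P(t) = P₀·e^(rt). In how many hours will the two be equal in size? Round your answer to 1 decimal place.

t ≈ 8.6 hours

290000·e^(0.0834t) = 90600·e^(0.219t)
290000/90600 = e^((0.219 − 0.0834)t) → ln(3.20088) = 0.1356·t
t = 1.16343 / 0.1356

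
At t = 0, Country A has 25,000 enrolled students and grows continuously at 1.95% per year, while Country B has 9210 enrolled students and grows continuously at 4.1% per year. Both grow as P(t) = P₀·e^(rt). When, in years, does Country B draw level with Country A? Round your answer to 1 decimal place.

t ≈ 46.4 years

25000·e^(0.0195t) = 9210·e^(0.041t)
25000/9210 = e^((0.041 − 0.0195)t) → ln(2.71444) = 0.0215·t
t = 0.99859 / 0.0215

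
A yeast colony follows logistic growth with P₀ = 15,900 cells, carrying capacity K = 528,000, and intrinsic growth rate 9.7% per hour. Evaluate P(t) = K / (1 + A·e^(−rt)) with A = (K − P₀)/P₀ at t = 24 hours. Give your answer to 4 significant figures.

A = (528000 − 15900)/15900 = 32.20755
P(24) = 528000 / (1 + 32.20755·e^(−0.097·24)) = 528000 / (1 + 32.20755·0.097491)
= 528000 / 4.13993 ≈ 127538.36

≈ 127,500 cells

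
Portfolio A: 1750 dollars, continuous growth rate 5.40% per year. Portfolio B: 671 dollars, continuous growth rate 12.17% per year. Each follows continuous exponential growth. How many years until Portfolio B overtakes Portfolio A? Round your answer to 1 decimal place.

t ≈ 14.2 years

1750·e^(0.054t) = 671·e^(0.1217t)
1750/671 = e^((0.1217 − 0.054)t) → ln(2.60805) = 0.0677·t
t = 0.9586 / 0.0677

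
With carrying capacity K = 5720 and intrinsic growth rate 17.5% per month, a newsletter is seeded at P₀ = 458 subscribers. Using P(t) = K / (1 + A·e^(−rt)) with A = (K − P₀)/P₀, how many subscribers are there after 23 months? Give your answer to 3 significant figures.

A = (5720 − 458)/458 = 11.48908
P(23) = 5720 / (1 + 11.48908·e^(−0.175·23)) = 5720 / (1 + 11.48908·0.017863)
= 5720 / 1.20523 ≈ 4745.96

≈ 4,750 subscribers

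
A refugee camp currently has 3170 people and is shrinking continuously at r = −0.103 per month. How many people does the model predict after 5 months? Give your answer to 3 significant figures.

P(5) = 3170 · e^(-0.103·5) = 3170 · e^(-0.515)
= 3170 · 0.5975 ≈ 1894.08

≈ 1,890 people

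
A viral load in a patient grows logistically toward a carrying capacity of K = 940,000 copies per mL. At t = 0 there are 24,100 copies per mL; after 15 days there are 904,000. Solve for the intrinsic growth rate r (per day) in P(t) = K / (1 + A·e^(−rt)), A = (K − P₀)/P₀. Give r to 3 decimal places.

r ≈ 0.457 per day

A = (940000 − 24100)/24100 = 38.00415
904000 = 940000/(1 + 38.00415·e^(−r·15)) → e^(−15r) = (1.03982 − 1)/38.00415 = 0.001048
r = −ln(0.001048)/15 = 6.86101/15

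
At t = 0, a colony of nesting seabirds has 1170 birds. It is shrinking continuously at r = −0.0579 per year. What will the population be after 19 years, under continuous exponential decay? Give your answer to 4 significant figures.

≈ 389.4 birds

P(19) = 1170 · e^(-0.0579·19) = 1170 · e^(-1.1001)
= 1170 · 0.33284 ≈ 389.42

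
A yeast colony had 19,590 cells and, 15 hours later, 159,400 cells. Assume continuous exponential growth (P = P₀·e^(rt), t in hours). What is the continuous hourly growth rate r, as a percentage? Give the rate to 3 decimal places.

r ≈ 13.976% per hour

159400 = 19590 · e^(r·15)
e^(15r) = 159400/19590 = 8.1368
r = ln(8.1368) / 15 = 2.0964 / 15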